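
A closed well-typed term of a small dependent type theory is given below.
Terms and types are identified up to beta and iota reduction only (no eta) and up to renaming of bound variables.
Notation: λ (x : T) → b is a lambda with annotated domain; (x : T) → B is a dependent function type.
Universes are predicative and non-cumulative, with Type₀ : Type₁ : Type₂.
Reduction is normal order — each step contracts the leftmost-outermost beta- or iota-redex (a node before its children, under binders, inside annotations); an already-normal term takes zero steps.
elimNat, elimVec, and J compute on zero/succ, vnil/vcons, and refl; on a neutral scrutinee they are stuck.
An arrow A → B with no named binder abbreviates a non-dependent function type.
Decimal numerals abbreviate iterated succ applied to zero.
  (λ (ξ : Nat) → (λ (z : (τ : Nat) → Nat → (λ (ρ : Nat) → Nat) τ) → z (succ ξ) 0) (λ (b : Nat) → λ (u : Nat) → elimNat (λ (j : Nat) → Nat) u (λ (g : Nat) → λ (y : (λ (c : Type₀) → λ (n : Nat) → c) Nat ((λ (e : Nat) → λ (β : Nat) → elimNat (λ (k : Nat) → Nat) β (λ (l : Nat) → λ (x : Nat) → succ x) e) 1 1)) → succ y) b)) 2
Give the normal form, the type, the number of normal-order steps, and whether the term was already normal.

normal form:
  3
the term's type:
  Nat
steps to reach normal form (normal order): 14
started in normal form: no
first redex: a beta-redex


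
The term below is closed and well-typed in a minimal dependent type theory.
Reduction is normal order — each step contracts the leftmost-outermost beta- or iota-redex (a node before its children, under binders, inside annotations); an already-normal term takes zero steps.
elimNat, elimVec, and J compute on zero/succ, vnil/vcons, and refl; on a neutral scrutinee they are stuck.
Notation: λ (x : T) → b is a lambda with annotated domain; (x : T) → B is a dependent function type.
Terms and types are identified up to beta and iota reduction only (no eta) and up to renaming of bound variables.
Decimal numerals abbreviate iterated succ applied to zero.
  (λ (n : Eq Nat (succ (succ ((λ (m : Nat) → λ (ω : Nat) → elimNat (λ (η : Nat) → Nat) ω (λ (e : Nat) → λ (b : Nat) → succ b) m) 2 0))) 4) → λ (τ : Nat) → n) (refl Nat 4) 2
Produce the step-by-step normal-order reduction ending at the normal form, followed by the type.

normal-order reduction sequence:
  (λ (n : Eq Nat (succ (succ ((λ (m : Nat) → λ (ω : Nat) → elimNat (λ (η : Nat) → Nat) ω (λ (e : Nat) → λ (b : Nat) → succ b) m) 2 0))) 4) → λ (τ : Nat) → n) (refl Nat 4) 2
  ~> (λ (n : Nat) → refl Nat 4) 2
  ~> refl Nat 4
type:
  Eq Nat 4 4


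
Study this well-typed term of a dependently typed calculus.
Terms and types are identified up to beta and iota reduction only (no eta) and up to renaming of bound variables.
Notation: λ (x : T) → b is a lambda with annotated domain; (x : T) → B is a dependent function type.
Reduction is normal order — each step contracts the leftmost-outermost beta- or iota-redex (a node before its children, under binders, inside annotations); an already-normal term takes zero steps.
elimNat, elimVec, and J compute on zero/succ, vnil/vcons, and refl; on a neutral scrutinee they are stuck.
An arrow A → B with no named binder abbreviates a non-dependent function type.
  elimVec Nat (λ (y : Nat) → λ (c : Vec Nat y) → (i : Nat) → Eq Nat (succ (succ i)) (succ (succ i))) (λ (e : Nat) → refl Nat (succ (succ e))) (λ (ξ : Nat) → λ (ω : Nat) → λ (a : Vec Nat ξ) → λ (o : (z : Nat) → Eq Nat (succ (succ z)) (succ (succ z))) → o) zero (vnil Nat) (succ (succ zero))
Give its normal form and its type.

normal form:
  refl Nat (succ (succ (succ (succ zero))))
type:
  Eq Nat (succ (succ (succ (succ zero)))) (succ (succ (succ (succ zero))))
observation: reduction starts at an elimVec iota-redex, and 2 normal-order steps reach the normal form.


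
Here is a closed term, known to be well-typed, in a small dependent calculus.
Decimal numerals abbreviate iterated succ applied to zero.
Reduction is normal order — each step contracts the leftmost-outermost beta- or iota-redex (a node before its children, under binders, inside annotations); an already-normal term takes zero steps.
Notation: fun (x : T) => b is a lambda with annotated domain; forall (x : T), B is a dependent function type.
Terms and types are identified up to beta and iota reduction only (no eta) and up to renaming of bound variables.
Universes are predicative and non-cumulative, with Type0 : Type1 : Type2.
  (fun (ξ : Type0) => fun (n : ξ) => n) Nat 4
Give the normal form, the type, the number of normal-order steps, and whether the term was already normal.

normal form:
  4
inferred type:
  Nat
reduction steps (normal order): 2
started in normal form: no
first redex: a beta-redex


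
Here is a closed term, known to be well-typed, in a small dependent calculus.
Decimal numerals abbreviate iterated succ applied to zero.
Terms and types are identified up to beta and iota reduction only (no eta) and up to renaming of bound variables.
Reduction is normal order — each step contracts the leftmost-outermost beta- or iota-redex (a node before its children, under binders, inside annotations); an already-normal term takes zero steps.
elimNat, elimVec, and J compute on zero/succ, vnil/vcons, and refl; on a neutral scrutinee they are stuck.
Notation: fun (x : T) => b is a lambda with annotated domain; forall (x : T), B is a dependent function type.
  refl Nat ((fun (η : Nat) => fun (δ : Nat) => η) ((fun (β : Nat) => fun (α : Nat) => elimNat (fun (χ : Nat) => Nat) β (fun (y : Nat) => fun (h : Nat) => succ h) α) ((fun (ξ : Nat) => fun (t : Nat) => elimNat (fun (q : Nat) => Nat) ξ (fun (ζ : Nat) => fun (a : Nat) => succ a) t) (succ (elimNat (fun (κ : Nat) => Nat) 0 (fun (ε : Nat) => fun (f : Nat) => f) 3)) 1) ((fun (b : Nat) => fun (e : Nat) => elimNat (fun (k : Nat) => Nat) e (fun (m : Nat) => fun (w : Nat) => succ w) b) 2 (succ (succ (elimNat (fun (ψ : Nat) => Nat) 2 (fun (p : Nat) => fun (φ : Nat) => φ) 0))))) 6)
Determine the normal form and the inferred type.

reduced normal form:
  refl Nat 8
type:
  Eq Nat 8 8
observation: the first redex contracted is a beta-redex; the normal form is reached in 49 normal-order steps.


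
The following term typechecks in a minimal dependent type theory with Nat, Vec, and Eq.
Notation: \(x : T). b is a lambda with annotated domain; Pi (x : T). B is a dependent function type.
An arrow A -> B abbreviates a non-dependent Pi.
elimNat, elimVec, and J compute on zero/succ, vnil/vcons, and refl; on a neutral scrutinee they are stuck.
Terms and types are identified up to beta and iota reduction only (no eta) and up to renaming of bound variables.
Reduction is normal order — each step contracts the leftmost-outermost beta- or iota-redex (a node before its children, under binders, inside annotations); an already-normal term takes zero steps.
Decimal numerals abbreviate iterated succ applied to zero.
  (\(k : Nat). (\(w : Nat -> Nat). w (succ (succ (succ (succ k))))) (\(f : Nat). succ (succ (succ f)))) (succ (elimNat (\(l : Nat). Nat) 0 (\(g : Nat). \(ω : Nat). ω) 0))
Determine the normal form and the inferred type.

normal form:
  8
the term's type:
  Nat
observation: reduction starts at a beta-redex, and 4 normal-order steps reach the normal form.


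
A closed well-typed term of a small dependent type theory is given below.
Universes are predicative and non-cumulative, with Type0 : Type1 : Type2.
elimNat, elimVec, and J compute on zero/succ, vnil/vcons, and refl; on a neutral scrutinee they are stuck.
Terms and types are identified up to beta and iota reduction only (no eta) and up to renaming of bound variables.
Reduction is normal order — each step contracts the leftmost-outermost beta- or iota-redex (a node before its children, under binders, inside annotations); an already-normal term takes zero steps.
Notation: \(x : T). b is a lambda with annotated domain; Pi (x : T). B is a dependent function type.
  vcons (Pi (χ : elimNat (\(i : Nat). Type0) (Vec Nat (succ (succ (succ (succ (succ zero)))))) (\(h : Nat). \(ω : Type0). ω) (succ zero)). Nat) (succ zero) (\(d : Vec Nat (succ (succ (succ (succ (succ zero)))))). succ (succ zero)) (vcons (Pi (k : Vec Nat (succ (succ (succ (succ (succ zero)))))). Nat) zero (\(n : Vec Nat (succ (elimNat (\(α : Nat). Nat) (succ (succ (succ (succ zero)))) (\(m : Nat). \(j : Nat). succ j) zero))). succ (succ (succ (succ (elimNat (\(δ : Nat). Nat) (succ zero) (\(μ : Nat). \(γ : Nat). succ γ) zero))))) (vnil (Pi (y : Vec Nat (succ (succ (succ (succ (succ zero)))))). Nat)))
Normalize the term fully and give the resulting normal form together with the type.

normal form:
  vcons (Pi (χ : Vec Nat (succ (succ (succ (succ (succ zero)))))). Nat) (succ zero) (\(i : Vec Nat (succ (succ (succ (succ (succ zero)))))). succ (succ zero)) (vcons (Pi (h : Vec Nat (succ (succ (succ (succ (succ zero)))))). Nat) zero (\(ω : Vec Nat (succ (succ (succ (succ (succ zero)))))). succ (succ (succ (succ (succ zero))))) (vnil (Pi (d : Vec Nat (succ (succ (succ (succ (succ zero)))))). Nat)))
type:
  Vec (Pi (χ : Vec Nat (succ (succ (succ (succ (succ zero)))))). Nat) (succ (succ zero))
observation: the first redex contracted is an elimNat iota-redex; the normal form is reached in 6 normal-order steps.


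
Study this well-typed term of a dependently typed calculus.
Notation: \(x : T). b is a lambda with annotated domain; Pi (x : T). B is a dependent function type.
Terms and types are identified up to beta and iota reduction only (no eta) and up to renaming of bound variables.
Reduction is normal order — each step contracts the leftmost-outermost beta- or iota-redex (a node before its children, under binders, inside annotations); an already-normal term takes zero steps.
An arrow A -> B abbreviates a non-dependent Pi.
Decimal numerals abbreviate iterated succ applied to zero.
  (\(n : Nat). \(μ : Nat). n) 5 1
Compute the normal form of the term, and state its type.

resulting normal form:
  5
inferred type:
  Nat


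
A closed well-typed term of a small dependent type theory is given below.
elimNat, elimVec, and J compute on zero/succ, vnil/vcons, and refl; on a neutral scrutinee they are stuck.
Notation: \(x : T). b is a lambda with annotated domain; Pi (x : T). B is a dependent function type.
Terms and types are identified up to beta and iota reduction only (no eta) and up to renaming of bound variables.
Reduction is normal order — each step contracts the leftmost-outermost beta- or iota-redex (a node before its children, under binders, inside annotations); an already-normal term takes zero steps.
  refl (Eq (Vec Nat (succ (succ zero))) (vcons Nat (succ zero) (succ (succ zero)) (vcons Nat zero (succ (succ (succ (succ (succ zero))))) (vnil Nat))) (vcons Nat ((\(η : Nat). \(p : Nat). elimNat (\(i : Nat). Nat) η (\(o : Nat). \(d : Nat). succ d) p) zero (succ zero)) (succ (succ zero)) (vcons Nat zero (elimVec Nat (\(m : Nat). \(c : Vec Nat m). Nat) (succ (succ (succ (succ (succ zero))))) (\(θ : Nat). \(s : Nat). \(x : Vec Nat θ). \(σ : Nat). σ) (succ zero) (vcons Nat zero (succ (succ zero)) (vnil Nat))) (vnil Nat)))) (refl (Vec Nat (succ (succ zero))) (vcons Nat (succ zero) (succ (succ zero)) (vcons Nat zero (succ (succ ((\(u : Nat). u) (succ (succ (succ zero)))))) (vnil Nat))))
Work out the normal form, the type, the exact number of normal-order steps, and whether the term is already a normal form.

resulting normal form:
  refl (Eq (Vec Nat (succ (succ zero))) (vcons Nat (succ zero) (succ (succ zero)) (vcons Nat zero (succ (succ (succ (succ (succ zero))))) (vnil Nat))) (vcons Nat (succ zero) (succ (succ zero)) (vcons Nat zero (succ (succ (succ (succ (succ zero))))) (vnil Nat)))) (refl (Vec Nat (succ (succ zero))) (vcons Nat (succ zero) (succ (succ zero)) (vcons Nat zero (succ (succ (succ (succ (succ zero))))) (vnil Nat))))
inferred type:
  Eq (Eq (Vec Nat (succ (succ zero))) (vcons Nat (succ zero) (succ (succ zero)) (vcons Nat zero (succ (succ (succ (succ (succ zero))))) (vnil Nat))) (vcons Nat (succ zero) (succ (succ zero)) (vcons Nat zero (succ (succ (succ (succ (succ zero))))) (vnil Nat)))) (refl (Vec Nat (succ (succ zero))) (vcons Nat (succ zero) (succ (succ zero)) (vcons Nat zero (succ (succ (succ (succ (succ zero))))) (vnil Nat)))) (refl (Vec Nat (succ (succ zero))) (vcons Nat (succ zero) (succ (succ zero)) (vcons Nat zero (succ (succ (succ (succ (succ zero))))) (vnil Nat))))
steps to reach normal form (normal order): 13
already normal: no
first contracted redex: a beta-redex


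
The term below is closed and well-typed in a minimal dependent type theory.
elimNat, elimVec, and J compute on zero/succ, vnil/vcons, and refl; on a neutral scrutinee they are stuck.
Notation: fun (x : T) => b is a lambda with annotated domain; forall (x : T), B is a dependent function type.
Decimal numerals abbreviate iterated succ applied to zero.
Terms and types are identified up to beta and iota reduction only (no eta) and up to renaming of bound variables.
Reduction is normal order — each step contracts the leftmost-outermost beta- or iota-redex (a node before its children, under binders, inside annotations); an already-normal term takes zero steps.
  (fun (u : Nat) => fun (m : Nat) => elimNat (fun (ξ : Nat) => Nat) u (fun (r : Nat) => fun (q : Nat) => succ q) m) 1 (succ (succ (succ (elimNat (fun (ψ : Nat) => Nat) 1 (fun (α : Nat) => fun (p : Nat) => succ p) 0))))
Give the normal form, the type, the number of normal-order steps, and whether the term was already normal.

resulting normal form:
  5
the term's type:
  Nat
normal-order step count: 16
term was already normal: no
first redex: a beta-redex


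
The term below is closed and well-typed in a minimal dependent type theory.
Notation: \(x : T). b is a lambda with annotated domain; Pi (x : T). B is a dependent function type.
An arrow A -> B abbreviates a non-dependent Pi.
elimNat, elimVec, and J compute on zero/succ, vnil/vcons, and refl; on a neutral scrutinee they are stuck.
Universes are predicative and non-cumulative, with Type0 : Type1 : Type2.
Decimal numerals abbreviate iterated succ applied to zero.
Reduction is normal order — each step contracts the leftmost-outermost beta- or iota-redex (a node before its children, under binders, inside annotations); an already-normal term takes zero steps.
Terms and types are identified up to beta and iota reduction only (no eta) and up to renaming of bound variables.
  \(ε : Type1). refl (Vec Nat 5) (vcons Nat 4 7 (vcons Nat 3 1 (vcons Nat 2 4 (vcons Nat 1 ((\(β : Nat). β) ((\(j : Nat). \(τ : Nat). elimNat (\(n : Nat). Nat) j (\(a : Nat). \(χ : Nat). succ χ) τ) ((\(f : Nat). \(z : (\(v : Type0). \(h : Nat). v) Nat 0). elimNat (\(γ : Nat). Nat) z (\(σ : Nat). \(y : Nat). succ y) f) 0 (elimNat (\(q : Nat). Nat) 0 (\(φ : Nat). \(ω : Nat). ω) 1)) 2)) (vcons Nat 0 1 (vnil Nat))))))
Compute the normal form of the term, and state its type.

normal form:
  \(ε : Type1). refl (Vec Nat 5) (vcons Nat 4 7 (vcons Nat 3 1 (vcons Nat 2 4 (vcons Nat 1 2 (vcons Nat 0 1 (vnil Nat))))))
the term's type:
  Type1 -> Eq (Vec Nat 5) (vcons Nat 4 7 (vcons Nat 3 1 (vcons Nat 2 4 (vcons Nat 1 2 (vcons Nat 0 1 (vnil Nat)))))) (vcons Nat 4 7 (vcons Nat 3 1 (vcons Nat 2 4 (vcons Nat 1 2 (vcons Nat 0 1 (vnil Nat))))))
observation: normalization takes exactly 17 steps under the normal-order strategy.


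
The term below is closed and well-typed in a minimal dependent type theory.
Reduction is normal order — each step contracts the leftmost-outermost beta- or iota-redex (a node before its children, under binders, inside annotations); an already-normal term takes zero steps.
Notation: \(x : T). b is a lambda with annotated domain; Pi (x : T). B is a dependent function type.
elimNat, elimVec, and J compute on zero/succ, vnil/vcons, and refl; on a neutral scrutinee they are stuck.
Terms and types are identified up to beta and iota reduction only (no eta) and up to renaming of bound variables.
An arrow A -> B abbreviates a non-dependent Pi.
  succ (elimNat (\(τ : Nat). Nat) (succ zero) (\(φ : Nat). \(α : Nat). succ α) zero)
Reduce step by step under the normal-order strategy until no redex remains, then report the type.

reduction (normal order):
  succ (elimNat (\(τ : Nat). Nat) (succ zero) (\(φ : Nat). \(α : Nat). succ α) zero)
  ~> succ (succ zero)
inferred type:
  Nat


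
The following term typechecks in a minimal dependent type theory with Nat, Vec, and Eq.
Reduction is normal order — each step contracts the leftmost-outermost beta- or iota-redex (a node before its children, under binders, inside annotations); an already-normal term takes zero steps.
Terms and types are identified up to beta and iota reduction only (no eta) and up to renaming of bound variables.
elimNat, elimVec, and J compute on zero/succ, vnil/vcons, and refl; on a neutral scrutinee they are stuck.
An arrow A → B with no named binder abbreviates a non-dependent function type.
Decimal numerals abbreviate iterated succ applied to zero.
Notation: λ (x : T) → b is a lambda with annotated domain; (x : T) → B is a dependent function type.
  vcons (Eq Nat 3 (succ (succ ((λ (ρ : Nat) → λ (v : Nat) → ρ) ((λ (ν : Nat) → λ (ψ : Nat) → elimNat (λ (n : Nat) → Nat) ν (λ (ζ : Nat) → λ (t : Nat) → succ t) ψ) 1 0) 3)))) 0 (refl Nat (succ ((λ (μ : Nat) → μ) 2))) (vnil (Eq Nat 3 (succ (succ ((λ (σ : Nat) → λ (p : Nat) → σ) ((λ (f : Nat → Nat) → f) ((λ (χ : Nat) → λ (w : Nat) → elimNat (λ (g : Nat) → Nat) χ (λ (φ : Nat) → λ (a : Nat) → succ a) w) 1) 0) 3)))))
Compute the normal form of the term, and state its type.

normal form:
  vcons (Eq Nat 3 3) 0 (refl Nat 3) (vnil (Eq Nat 3 3))
inferred type:
  Vec (Eq Nat 3 3) 1
observation: 12 normal-order steps normalize the term, beginning with a beta-redex.


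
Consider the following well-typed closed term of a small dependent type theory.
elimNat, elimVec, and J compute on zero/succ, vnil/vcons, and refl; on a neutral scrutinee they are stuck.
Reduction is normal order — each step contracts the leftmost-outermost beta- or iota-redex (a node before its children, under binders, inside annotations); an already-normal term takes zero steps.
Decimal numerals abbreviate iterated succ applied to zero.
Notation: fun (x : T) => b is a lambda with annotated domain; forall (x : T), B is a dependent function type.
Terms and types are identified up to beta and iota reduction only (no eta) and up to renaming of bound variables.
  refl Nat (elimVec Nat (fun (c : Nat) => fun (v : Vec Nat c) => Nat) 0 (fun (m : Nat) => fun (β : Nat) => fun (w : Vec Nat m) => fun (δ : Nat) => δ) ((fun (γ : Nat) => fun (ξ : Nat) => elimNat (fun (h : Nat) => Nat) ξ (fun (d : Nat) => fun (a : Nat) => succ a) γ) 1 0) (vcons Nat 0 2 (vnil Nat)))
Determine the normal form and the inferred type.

reduced normal form:
  refl Nat 0
type:
  Eq Nat 0 0
observation: the term reaches its normal form after 6 normal-order steps.


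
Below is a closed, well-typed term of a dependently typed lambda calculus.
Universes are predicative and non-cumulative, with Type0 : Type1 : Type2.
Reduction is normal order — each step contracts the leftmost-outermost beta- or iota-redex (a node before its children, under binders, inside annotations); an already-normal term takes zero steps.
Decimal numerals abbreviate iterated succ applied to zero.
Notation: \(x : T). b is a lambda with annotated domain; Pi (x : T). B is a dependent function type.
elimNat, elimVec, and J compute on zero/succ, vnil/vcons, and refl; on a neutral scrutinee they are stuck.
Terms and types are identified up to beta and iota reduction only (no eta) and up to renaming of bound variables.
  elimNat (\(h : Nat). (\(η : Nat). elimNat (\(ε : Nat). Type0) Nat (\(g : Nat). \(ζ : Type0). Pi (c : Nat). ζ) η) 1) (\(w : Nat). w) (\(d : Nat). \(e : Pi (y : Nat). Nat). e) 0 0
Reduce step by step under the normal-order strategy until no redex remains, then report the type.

reduction (normal order):
  elimNat (\(h : Nat). (\(η : Nat). elimNat (\(ε : Nat). Type0) Nat (\(g : Nat). \(ζ : Type0). Pi (c : Nat). ζ) η) 1) (\(w : Nat). w) (\(d : Nat). \(e : Pi (y : Nat). Nat). e) 0 0
  ~> (\(h : Nat). h) 0
  ~> 0
the term's type:
  Nat


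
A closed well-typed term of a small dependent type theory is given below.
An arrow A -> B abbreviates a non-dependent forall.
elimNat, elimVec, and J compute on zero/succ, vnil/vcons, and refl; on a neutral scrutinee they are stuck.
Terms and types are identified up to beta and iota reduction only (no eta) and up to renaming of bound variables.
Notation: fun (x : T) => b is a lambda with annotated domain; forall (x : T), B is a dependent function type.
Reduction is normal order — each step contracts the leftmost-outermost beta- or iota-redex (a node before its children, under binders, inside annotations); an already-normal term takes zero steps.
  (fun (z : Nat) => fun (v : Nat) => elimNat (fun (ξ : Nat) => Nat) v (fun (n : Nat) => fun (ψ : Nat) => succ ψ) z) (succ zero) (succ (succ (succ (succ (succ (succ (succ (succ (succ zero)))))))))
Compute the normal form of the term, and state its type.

reduced normal form:
  succ (succ (succ (succ (succ (succ (succ (succ (succ (succ zero)))))))))
inferred type:
  Nat
observation: 6 normal-order steps normalize the term, beginning with a beta-redex.


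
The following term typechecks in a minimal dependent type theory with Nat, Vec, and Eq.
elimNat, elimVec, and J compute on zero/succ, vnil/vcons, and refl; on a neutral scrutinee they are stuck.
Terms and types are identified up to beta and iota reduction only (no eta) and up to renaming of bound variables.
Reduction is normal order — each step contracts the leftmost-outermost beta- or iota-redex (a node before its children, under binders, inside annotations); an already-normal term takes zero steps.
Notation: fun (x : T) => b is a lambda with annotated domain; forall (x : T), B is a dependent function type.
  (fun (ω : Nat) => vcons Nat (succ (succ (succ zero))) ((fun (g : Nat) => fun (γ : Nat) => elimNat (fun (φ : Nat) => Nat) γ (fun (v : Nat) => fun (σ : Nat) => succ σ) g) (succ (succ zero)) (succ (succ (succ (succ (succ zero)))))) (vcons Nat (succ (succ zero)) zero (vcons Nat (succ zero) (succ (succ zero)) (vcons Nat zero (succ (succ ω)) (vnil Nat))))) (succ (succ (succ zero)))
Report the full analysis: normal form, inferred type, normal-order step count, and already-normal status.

resulting normal form:
  vcons Nat (succ (succ (succ zero))) (succ (succ (succ (succ (succ (succ (succ zero))))))) (vcons Nat (succ (succ zero)) zero (vcons Nat (succ zero) (succ (succ zero)) (vcons Nat zero (succ (succ (succ (succ (succ zero))))) (vnil Nat))))
inferred type:
  Vec Nat (succ (succ (succ (succ zero))))
steps to reach normal form (normal order): 10
started in normal form: no
first redex: a beta-redex


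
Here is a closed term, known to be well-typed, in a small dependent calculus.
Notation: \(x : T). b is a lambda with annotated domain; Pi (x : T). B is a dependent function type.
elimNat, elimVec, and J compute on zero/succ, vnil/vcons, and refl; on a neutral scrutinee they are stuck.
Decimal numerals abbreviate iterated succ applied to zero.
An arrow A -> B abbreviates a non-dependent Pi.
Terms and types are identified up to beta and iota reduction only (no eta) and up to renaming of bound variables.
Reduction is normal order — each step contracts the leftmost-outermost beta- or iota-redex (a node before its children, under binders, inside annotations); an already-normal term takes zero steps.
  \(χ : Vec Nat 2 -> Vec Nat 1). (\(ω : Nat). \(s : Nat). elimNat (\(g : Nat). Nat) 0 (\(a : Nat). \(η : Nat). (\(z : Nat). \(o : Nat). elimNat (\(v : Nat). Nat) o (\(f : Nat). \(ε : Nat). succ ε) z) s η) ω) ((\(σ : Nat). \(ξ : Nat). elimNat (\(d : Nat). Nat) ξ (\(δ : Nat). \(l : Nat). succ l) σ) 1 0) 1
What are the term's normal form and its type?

normal form:
  \(χ : Vec Nat 2 -> Vec Nat 1). 1
type:
  (Vec Nat 2 -> Vec Nat 1) -> Nat


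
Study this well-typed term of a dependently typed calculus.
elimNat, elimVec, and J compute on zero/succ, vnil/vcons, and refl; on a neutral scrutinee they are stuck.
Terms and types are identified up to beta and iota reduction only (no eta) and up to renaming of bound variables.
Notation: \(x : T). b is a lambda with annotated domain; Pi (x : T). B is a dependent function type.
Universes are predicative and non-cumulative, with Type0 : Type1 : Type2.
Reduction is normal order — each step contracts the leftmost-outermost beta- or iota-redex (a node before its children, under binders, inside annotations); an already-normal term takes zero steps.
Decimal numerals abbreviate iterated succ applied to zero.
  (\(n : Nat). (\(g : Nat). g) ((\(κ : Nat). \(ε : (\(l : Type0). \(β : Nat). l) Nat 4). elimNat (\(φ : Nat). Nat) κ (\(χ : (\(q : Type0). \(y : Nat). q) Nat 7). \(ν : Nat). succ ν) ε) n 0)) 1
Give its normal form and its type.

resulting normal form:
  1
inferred type:
  Nat
observation: contracting a beta-redex first, the term normalizes in 5 steps.


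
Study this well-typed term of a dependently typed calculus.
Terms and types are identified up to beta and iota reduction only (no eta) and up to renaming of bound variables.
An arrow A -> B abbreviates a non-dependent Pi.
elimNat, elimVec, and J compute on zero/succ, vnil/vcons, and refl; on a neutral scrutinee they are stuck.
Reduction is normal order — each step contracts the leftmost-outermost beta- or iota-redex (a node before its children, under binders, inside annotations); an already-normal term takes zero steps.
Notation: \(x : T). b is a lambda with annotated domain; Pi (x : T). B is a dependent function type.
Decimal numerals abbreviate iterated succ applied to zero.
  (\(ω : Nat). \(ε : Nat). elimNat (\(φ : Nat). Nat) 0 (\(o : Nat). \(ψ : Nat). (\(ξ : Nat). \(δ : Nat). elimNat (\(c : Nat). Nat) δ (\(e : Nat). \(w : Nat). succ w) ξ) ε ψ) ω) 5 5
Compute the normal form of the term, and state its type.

normal form:
  25
type:
  Nat
observation: 108 normal-order steps separate the term from its normal form.


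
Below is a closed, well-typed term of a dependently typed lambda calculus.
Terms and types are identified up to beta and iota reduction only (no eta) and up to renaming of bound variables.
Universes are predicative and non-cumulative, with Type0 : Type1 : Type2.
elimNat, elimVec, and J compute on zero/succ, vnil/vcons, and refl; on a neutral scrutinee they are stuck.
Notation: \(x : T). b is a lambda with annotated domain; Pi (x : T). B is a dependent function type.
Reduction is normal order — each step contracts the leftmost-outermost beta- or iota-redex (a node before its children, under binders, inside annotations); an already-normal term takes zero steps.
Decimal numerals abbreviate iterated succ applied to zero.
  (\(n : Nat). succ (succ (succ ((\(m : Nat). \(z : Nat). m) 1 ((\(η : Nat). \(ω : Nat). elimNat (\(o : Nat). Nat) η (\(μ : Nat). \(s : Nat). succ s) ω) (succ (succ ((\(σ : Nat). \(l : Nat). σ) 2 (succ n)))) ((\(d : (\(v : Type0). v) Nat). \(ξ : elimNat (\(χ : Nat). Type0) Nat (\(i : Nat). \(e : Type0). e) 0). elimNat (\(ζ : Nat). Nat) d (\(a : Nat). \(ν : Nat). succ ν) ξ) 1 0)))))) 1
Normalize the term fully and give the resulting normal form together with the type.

reduced normal form:
  4
inferred type:
  Nat
observation: the term reaches its normal form after 3 normal-order steps.


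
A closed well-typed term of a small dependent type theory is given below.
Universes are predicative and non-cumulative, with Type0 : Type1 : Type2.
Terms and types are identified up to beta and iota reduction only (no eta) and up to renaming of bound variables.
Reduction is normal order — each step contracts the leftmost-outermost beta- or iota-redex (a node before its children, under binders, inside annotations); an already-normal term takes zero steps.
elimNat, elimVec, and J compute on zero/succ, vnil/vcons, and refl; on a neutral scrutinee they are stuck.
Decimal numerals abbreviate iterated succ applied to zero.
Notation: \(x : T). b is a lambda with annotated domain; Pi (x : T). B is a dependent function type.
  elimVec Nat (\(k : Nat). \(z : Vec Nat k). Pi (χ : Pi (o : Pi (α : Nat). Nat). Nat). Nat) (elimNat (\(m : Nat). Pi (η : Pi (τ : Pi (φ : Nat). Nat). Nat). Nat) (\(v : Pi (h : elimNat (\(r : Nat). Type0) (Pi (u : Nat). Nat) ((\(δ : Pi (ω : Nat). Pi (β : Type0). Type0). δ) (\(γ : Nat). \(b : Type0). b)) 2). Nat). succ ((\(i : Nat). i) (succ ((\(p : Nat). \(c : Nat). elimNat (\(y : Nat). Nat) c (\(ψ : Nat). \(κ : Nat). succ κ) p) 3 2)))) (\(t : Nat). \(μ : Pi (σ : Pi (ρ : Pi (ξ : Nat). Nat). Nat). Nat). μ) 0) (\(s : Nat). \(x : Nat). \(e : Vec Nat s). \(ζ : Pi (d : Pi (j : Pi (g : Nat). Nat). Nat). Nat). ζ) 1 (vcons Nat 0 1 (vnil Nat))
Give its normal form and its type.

normal form:
  \(k : Pi (z : Pi (χ : Nat). Nat). Nat). 7
type:
  Pi (k : Pi (z : Pi (χ : Nat). Nat). Nat). Nat
observation: 29 normal-order steps separate the term from its normal form.


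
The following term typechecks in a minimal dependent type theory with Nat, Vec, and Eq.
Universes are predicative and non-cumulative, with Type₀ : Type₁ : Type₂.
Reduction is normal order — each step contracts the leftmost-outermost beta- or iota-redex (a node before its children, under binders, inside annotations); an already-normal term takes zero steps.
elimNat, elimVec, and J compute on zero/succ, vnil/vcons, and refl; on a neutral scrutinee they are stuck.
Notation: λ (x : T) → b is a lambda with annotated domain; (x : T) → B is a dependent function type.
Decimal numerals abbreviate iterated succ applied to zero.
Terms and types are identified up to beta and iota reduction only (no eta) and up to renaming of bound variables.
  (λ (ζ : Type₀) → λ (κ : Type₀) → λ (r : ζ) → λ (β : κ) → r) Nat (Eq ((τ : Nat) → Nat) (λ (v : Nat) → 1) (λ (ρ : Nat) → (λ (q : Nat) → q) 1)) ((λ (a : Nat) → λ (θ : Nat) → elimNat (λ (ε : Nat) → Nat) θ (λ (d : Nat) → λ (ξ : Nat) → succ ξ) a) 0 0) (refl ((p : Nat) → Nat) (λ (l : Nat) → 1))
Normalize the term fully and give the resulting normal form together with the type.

resulting normal form:
  0
inferred type:
  Nat
observation: the first redex contracted is a beta-redex; the normal form is reached in 7 normal-order steps.


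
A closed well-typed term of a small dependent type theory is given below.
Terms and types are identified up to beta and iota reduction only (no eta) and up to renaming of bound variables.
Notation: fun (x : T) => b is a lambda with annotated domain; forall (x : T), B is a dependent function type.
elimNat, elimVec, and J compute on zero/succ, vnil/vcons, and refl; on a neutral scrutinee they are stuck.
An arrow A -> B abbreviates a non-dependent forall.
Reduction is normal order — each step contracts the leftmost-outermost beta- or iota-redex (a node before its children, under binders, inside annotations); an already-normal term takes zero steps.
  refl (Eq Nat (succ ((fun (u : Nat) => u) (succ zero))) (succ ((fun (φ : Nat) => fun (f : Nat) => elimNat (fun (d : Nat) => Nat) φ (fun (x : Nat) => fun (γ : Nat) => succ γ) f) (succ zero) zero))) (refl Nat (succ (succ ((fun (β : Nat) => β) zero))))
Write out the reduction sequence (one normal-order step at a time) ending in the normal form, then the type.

reduction (normal order):
  refl (Eq Nat (succ ((fun (u : Nat) => u) (succ zero))) (succ ((fun (φ : Nat) => fun (f : Nat) => elimNat (fun (d : Nat) => Nat) φ (fun (x : Nat) => fun (γ : Nat) => succ γ) f) (succ zero) zero))) (refl Nat (succ (succ ((fun (β : Nat) => β) zero))))
  ~> refl (Eq Nat (succ (succ zero)) (succ ((fun (u : Nat) => fun (φ : Nat) => elimNat (fun (f : Nat) => Nat) u (fun (d : Nat) => fun (x : Nat) => succ x) φ) (succ zero) zero))) (refl Nat (succ (succ ((fun (γ : Nat) => γ) zero))))
  ~> refl (Eq Nat (succ (succ zero)) (succ ((fun (u : Nat) => elimNat (fun (φ : Nat) => Nat) (succ zero) (fun (f : Nat) => fun (d : Nat) => succ d) u) zero))) (refl Nat (succ (succ ((fun (x : Nat) => x) zero))))
  ~> refl (Eq Nat (succ (succ zero)) (succ (elimNat (fun (u : Nat) => Nat) (succ zero) (fun (φ : Nat) => fun (f : Nat) => succ f) zero))) (refl Nat (succ (succ ((fun (d : Nat) => d) zero))))
  ~> refl (Eq Nat (succ (succ zero)) (succ (succ zero))) (refl Nat (succ (succ ((fun (u : Nat) => u) zero))))
  ~> refl (Eq Nat (succ (succ zero)) (succ (succ zero))) (refl Nat (succ (succ zero)))
the term's type:
  Eq (Eq Nat (succ (succ zero)) (succ (succ zero))) (refl Nat (succ (succ zero))) (refl Nat (succ (succ zero)))


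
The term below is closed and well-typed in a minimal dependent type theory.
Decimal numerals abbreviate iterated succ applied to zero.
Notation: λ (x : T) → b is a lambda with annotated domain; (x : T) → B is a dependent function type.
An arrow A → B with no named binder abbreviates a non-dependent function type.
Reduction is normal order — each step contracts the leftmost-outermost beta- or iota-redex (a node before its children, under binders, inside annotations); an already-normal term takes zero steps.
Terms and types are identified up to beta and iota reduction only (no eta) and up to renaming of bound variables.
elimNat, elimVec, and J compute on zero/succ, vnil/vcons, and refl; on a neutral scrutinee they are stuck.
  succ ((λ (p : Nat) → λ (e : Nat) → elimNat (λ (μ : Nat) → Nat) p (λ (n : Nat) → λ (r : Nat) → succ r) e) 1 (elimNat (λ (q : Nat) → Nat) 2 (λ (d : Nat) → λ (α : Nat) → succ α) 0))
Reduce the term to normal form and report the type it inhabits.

resulting normal form:
  4
inferred type:
  Nat
observation: normalization takes exactly 10 steps under the normal-order strategy.


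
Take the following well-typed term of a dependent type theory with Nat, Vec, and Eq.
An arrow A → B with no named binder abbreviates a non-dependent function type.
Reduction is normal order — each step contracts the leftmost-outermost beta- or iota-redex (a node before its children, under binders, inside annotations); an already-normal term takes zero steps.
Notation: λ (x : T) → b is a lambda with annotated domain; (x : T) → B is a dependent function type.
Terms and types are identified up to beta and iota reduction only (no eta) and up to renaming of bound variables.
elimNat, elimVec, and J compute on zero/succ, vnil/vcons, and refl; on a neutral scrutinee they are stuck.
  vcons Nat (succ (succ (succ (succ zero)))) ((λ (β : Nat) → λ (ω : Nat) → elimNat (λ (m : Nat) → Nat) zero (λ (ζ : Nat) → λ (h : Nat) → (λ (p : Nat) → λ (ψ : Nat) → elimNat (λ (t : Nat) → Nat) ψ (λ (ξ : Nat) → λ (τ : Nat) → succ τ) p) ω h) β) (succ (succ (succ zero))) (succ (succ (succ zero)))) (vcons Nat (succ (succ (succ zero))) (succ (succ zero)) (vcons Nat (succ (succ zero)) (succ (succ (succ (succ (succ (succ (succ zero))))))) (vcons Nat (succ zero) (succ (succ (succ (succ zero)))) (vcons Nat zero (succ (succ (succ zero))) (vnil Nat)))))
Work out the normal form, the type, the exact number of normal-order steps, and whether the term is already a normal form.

normal form:
  vcons Nat (succ (succ (succ (succ zero)))) (succ (succ (succ (succ (succ (succ (succ (succ (succ zero))))))))) (vcons Nat (succ (succ (succ zero))) (succ (succ zero)) (vcons Nat (succ (succ zero)) (succ (succ (succ (succ (succ (succ (succ zero))))))) (vcons Nat (succ zero) (succ (succ (succ (succ zero)))) (vcons Nat zero (succ (succ (succ zero))) (vnil Nat)))))
inferred type:
  Vec Nat (succ (succ (succ (succ (succ zero)))))
steps to reach normal form (normal order): 48
started in normal form: no
first redex: a beta-redex


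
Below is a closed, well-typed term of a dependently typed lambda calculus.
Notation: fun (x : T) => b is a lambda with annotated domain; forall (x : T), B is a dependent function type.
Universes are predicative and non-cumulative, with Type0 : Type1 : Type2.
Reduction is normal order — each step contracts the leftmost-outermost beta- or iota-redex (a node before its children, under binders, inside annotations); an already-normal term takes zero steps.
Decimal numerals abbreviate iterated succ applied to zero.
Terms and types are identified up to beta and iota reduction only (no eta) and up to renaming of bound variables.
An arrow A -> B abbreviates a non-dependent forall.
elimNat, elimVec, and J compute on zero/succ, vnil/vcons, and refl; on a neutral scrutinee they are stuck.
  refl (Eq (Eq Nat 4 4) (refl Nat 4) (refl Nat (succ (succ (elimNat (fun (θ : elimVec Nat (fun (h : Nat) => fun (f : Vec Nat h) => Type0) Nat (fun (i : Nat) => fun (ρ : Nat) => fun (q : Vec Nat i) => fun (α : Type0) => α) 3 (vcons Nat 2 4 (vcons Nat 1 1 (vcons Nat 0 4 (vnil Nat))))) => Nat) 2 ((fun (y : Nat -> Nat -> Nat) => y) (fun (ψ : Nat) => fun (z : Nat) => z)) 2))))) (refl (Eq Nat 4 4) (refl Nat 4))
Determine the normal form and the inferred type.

resulting normal form:
  refl (Eq (Eq Nat 4 4) (refl Nat 4) (refl Nat 4)) (refl (Eq Nat 4 4) (refl Nat 4))
the term's type:
  Eq (Eq (Eq Nat 4 4) (refl Nat 4) (refl Nat 4)) (refl (Eq Nat 4 4) (refl Nat 4)) (refl (Eq Nat 4 4) (refl Nat 4))
observation: the term reaches its normal form after 9 normal-order steps.


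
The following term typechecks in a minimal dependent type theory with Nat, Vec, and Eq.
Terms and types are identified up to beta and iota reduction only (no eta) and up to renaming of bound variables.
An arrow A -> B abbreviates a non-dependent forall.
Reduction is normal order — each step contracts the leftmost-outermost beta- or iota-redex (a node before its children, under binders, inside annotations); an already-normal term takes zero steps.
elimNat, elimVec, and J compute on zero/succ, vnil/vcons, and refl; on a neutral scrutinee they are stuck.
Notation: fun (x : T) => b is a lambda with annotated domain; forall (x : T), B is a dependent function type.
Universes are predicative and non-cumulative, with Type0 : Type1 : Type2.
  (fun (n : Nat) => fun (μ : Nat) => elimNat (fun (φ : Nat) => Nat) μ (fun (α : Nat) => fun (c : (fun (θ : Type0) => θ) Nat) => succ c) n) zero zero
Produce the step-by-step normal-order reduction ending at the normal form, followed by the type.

reduction (normal order):
  (fun (n : Nat) => fun (μ : Nat) => elimNat (fun (φ : Nat) => Nat) μ (fun (α : Nat) => fun (c : (fun (θ : Type0) => θ) Nat) => succ c) n) zero zero
  ~> (fun (n : Nat) => elimNat (fun (μ : Nat) => Nat) n (fun (φ : Nat) => fun (α : (fun (c : Type0) => c) Nat) => succ α) zero) zero
  ~> elimNat (fun (n : Nat) => Nat) zero (fun (μ : Nat) => fun (φ : (fun (α : Type0) => α) Nat) => succ φ) zero
  ~> zero
type:
  Nat


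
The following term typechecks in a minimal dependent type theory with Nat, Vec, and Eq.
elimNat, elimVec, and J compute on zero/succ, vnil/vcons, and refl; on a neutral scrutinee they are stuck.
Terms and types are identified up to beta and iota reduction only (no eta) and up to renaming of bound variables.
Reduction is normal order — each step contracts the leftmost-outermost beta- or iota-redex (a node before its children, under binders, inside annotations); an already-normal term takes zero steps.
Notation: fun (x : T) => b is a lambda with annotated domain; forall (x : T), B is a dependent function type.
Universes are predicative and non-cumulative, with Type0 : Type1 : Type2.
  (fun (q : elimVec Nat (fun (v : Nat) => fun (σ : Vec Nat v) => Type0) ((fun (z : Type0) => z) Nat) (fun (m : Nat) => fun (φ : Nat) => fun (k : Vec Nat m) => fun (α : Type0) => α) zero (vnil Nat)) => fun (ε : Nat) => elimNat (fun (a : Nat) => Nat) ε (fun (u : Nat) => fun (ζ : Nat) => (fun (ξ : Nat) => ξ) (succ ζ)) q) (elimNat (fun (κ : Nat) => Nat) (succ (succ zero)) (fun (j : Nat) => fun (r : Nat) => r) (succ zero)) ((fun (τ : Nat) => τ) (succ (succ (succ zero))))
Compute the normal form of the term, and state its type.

resulting normal form:
  succ (succ (succ (succ (succ zero))))
type:
  Nat


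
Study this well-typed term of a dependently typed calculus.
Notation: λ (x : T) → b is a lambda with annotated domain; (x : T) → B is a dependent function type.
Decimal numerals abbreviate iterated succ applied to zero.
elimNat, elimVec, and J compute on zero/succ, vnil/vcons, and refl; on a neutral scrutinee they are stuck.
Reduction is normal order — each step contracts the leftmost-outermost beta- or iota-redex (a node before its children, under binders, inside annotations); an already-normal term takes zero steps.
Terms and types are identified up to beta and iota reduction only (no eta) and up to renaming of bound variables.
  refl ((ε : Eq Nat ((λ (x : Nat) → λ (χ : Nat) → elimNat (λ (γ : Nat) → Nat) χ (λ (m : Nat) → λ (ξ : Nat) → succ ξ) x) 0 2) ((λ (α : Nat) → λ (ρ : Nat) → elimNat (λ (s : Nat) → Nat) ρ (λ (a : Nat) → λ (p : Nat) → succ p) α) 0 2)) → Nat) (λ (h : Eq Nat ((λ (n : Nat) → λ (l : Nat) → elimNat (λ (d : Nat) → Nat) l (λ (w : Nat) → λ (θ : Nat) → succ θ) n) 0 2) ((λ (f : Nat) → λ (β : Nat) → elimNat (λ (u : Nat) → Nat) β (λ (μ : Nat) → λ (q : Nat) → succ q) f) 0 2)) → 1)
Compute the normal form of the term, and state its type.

normal form:
  refl ((ε : Eq Nat 2 2) → Nat) (λ (x : Eq Nat 2 2) → 1)
inferred type:
  Eq ((ε : Eq Nat 2 2) → Nat) (λ (x : Eq Nat 2 2) → 1) (λ (χ : Eq Nat 2 2) → 1)
observation: contracting a beta-redex first, the term normalizes in 12 steps.
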